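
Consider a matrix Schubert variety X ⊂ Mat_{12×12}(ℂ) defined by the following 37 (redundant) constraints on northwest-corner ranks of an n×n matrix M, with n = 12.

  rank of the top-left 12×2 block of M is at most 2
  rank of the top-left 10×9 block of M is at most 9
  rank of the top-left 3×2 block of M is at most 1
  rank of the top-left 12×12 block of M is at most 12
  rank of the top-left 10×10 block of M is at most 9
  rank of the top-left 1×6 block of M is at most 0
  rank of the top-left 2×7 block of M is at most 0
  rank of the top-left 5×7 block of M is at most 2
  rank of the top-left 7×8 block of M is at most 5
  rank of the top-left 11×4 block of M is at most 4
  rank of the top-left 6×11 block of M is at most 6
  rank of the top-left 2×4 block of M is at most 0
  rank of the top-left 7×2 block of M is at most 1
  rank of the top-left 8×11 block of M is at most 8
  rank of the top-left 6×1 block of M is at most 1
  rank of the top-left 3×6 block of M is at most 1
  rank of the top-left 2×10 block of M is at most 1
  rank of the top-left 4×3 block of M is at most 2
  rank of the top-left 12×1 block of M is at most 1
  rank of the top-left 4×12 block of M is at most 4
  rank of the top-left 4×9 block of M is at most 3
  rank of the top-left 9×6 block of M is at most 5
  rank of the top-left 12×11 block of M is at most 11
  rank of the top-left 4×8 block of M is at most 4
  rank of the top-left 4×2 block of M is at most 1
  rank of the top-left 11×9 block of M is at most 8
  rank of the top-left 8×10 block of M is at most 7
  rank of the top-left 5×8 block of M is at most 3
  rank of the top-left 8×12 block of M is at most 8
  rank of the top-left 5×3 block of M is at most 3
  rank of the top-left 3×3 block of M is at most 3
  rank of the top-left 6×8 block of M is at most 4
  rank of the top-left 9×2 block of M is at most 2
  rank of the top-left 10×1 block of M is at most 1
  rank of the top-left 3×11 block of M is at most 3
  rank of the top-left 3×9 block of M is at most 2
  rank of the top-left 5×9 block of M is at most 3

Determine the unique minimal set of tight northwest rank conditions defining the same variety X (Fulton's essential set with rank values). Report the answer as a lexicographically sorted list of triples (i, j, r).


Reconstructing r_w from the 37 given conditions:

  0 0 0 0 0 0 0 1 1 1 1 1
  0 0 0 0 0 0 0 1 1 1 2 2
  1 1 1 1 1 1 1 2 2 2 3 3
  1 1 2 2 2 2 2 3 3 3 4 4
  1 1 2 2 2 2 2 3 3 4 5 5
  1 1 2 3 3 3 3 4 4 5 6 6
  1 1 2 3 4 4 4 5 5 6 7 7
  1 2 3 4 5 5 5 6 6 7 8 8
  1 2 3 4 5 5 6 7 7 8 9 9
  1 2 3 4 5 6 7 8 8 9 10 10
  1 2 3 4 5 6 7 8 8 9 10 11
  1 2 3 4 5 6 7 8 9 10 11 12

giving w = (8, 11, 1, 3, 10, 4, 5, 2, 7, 6, 12, 9) via Δ²R.

7 SE-corners of the 27-cell Rothe diagram give Ess(w):

[(2, 7, 0), (2, 10, 1), (5, 7, 2), (5, 9, 3), (7, 2, 1), (9, 6, 5), (11, 9, 8)]


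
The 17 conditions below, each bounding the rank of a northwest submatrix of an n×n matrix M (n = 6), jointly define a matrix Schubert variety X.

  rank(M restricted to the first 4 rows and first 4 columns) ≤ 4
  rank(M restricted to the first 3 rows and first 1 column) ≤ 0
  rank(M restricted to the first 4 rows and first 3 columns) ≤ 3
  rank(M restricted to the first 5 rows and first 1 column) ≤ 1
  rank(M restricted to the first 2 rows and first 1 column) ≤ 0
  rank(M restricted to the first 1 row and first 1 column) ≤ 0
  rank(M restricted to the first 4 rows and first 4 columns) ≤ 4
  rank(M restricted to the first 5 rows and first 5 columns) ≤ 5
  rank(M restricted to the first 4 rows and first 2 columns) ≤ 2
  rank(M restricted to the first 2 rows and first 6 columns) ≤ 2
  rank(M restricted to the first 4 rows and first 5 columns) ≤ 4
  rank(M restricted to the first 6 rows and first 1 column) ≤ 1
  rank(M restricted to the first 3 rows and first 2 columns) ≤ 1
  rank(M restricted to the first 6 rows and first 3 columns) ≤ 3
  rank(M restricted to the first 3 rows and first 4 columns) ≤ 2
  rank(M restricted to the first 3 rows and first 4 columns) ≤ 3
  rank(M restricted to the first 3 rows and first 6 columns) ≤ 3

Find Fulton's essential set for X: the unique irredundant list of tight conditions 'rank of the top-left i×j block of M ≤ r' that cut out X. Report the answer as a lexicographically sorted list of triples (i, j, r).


Reconstructing r_w from the 17 given conditions:

  row 1: 0 1 1 1 1 1
  row 2: 0 1 2 2 2 2
  row 3: 0 1 2 2 3 3
  row 4: 1 2 3 3 4 4
  row 5: 1 2 3 4 5 5
  row 6: 1 2 3 4 5 6

second differences of R give the permutation w = (2, 3, 5, 1, 4, 6).

Fulton essential set (2 of the 4 Rothe cells):

[(3, 1, 0), (3, 4, 2)]


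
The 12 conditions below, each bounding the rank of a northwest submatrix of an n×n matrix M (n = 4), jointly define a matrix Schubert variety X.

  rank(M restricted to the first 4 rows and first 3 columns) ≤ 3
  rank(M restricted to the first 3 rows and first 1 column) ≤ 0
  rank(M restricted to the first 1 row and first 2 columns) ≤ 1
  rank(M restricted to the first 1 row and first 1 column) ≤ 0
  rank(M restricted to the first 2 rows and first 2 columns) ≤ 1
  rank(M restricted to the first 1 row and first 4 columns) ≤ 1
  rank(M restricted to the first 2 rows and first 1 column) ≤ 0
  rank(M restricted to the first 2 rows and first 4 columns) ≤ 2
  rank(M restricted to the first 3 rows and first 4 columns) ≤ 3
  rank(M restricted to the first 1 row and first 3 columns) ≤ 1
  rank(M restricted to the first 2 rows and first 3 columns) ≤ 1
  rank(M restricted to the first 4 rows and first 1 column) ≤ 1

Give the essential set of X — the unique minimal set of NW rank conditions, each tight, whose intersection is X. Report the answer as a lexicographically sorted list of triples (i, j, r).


Computing R[i][j] = min implied NW-rank bound (n=4, 12 conditions):

  i=1: 0, 1, 1, 1
  i=2: 0, 1, 1, 2
  i=3: 0, 1, 2, 3
  i=4: 1, 2, 3, 4

giving w = (2, 4, 3, 1) via Δ²R.

D(w) has 4 cells with 2 SE-corners; essential set:

[(2, 3, 1), (3, 1, 0)]


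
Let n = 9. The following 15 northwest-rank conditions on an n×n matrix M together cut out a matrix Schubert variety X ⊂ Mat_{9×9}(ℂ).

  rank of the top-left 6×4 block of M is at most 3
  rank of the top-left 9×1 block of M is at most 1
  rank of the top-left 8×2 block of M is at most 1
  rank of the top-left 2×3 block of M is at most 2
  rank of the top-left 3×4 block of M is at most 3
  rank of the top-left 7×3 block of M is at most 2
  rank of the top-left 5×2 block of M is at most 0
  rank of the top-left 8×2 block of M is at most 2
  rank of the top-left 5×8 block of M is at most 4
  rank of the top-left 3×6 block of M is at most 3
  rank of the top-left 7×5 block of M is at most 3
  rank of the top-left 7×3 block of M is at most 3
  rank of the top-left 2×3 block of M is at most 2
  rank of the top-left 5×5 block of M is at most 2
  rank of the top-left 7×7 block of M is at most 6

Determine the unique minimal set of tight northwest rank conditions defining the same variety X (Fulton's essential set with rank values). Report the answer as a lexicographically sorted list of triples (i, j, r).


Reconstructing r_w from the 15 given conditions:

  i=1: 0, 0, 1, 1, 1, 1, 1, 1, 1
  i=2: 0, 0, 1, 2, 2, 2, 2, 2, 2
  i=3: 0, 0, 1, 2, 2, 3, 3, 3, 3
  i=4: 0, 0, 1, 2, 2, 3, 4, 4, 4
  i=5: 0, 0, 1, 2, 2, 3, 4, 4, 5
  i=6: 1, 1, 2, 3, 3, 4, 5, 5, 6
  i=7: 1, 1, 2, 3, 3, 4, 5, 6, 7
  i=8: 1, 1, 2, 3, 4, 5, 6, 7, 8
  i=9: 1, 2, 3, 4, 5, 6, 7, 8, 9

reading off 1-entries of Δ²R: w = (3, 4, 6, 7, 9, 1, 8, 5, 2).

ℓ(w)=17; the 5 essential cells (i,j,r):

[(5, 2, 0), (5, 5, 2), (5, 8, 4), (7, 5, 3), (8, 2, 1)]


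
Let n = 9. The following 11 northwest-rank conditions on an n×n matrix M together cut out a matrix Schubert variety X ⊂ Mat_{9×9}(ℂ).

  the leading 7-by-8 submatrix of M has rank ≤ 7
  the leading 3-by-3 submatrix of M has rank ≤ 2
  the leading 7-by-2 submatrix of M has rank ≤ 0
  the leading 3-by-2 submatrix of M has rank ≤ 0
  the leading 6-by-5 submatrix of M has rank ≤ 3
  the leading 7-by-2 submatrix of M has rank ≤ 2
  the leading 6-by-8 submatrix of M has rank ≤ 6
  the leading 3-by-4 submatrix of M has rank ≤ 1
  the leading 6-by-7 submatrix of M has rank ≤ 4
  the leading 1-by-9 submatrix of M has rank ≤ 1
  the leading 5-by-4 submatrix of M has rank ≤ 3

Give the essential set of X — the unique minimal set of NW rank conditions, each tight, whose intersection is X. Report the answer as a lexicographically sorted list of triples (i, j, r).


The tightest implied rank at each (i,j), from the 11 conditions:

  R[1]: 0  0  1  1  1  1  1  1  1
  R[2]: 0  0  1  1  2  2  2  2  2
  R[3]: 0  0  1  1  2  3  3  3  3
  R[4]: 0  0  1  2  3  4  4  4  4
  R[5]: 0  0  1  2  3  4  4  5  5
  R[6]: 0  0  1  2  3  4  4  5  6
  R[7]: 0  0  1  2  3  4  5  6  7
  R[8]: 1  1  2  3  4  5  6  7  8
  R[9]: 1  2  3  4  5  6  7  8  9

reading off 1-entries of Δ²R: w = (3, 5, 6, 4, 8, 9, 7, 1, 2).

D(w) has 18 cells with 3 SE-corners; essential set:

[(3, 4, 1), (6, 7, 4), (7, 2, 0)]


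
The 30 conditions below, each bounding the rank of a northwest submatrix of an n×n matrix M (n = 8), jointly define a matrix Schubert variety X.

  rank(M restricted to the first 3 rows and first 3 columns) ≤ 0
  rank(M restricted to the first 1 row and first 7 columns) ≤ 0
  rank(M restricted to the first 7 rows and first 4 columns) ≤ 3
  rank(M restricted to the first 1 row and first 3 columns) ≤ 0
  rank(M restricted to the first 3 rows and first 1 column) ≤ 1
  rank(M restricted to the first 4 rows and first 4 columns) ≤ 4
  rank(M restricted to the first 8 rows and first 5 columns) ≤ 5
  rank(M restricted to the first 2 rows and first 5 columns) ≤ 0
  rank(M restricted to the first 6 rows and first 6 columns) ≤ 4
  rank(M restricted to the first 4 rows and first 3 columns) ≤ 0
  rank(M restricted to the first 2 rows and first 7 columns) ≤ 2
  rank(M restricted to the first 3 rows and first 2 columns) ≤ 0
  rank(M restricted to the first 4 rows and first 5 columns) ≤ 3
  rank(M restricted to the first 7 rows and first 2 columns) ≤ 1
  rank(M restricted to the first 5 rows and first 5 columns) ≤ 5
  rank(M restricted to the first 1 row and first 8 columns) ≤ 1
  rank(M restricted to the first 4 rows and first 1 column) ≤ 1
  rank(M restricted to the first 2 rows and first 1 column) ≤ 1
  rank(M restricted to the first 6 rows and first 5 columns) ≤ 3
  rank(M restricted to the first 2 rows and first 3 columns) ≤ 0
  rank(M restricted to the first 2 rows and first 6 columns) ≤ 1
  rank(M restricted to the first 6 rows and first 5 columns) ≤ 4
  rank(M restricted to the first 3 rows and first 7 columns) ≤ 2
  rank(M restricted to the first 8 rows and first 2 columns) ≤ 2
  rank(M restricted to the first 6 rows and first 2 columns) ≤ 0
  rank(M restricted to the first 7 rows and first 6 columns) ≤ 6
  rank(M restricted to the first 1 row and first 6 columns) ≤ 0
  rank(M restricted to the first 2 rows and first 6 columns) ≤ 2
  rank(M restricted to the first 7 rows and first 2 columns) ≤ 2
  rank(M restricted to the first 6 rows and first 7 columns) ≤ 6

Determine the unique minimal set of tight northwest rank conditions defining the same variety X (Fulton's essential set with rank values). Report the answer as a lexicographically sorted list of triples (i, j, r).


Rank table r_w(8×8) implied by the 30 constraints:

  i=1: 0, 0, 0, 0, 0, 0, 0, 1
  i=2: 0, 0, 0, 0, 0, 1, 1, 2
  i=3: 0, 0, 0, 1, 1, 2, 2, 3
  i=4: 0, 0, 0, 1, 2, 3, 3, 4
  i=5: 0, 0, 1, 2, 3, 4, 4, 5
  i=6: 0, 0, 1, 2, 3, 4, 5, 6
  i=7: 1, 1, 2, 3, 4, 5, 6, 7
  i=8: 1, 2, 3, 4, 5, 6, 7, 8

the unique w with this rank table is (8, 6, 4, 5, 3, 7, 1, 2).

Fulton essential set (4 of the 22 Rothe cells):

[(1, 7, 0), (2, 5, 0), (4, 3, 0), (6, 2, 0)]


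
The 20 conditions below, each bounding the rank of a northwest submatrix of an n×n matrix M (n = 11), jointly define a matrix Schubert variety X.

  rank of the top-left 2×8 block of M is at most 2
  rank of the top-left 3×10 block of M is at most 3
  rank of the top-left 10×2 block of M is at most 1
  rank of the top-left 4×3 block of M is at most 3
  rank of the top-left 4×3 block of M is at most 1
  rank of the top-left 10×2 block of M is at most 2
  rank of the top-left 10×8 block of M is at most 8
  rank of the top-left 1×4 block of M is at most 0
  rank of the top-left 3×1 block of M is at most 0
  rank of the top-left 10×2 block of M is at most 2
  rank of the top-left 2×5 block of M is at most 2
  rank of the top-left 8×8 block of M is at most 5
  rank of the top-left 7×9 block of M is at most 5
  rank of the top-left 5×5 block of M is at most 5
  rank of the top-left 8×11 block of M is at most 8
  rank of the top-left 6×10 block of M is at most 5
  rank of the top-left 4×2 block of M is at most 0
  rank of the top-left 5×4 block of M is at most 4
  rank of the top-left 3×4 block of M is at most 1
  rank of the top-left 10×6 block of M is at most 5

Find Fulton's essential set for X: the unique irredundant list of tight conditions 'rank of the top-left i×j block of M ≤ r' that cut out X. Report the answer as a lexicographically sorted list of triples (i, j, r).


The tightest implied rank at each (i,j), from the 20 conditions:

  row 1: 0 0 0 0 1 1 1 1 1 1 1
  row 2: 0 0 1 1 2 2 2 2 2 2 2
  row 3: 0 0 1 1 2 3 3 3 3 3 3
  row 4: 0 0 1 2 3 4 4 4 4 4 4
  row 5: 1 1 2 3 4 5 5 5 5 5 5
  row 6: 1 1 2 3 4 5 5 5 5 5 6
  row 7: 1 1 2 3 4 5 5 5 5 6 7
  row 8: 1 1 2 3 4 5 5 5 6 7 8
  row 9: 1 1 2 3 4 5 6 6 7 8 9
  row 10: 1 1 2 3 4 5 6 7 8 9 10
  row 11: 1 2 3 4 5 6 7 8 9 10 11

the unique w with this rank table is (5, 3, 6, 4, 1, 11, 10, 9, 7, 8, 2).

|D(w)|=25, |Ess(w)|=7:

[(1, 4, 0), (3, 4, 1), (4, 2, 0), (6, 10, 5), (7, 9, 5), (8, 8, 5), (10, 2, 1)]


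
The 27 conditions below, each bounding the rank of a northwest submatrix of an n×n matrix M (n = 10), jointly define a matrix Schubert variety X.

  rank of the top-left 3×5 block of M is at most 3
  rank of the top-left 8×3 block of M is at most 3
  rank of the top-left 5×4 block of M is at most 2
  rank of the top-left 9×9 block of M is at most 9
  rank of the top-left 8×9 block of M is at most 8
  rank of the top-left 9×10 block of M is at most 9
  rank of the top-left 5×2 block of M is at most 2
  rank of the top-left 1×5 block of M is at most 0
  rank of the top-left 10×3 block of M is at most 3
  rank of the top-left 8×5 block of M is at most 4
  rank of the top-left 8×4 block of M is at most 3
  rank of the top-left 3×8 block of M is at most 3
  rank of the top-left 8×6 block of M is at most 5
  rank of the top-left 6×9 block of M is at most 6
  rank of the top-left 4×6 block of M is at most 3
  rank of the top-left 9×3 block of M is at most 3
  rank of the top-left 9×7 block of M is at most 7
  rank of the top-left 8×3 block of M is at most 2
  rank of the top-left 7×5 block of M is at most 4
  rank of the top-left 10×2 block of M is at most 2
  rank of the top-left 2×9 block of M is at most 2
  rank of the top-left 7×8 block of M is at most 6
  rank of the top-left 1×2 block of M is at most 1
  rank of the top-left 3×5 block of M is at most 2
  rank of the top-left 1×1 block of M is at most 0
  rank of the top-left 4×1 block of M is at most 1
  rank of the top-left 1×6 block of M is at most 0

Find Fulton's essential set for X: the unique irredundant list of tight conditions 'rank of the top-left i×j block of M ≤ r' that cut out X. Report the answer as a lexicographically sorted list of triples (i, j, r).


Rank table r_w(10×10) implied by the 27 constraints:

  row 1: 0  0  0  0  0  0  1  1  1  1
  row 2: 1  1  1  1  1  1  2  2  2  2
  row 3: 1  2  2  2  2  2  3  3  3  3
  row 4: 1  2  2  2  3  3  4  4  4  4
  row 5: 1  2  2  2  3  4  5  5  5  5
  row 6: 1  2  2  3  4  5  6  6  6  6
  row 7: 1  2  2  3  4  5  6  6  7  7
  row 8: 1  2  2  3  4  5  6  7  8  8
  row 9: 1  2  3  4  5  6  7  8  9  9
  row 10: 1  2  3  4  5  6  7  8  9  10

second differences of R give the permutation w = (7, 1, 2, 5, 6, 4, 9, 8, 3, 10).

D(w) has 14 cells with 4 SE-corners; essential set:

[(1, 6, 0), (5, 4, 2), (7, 8, 6), (8, 3, 2)]


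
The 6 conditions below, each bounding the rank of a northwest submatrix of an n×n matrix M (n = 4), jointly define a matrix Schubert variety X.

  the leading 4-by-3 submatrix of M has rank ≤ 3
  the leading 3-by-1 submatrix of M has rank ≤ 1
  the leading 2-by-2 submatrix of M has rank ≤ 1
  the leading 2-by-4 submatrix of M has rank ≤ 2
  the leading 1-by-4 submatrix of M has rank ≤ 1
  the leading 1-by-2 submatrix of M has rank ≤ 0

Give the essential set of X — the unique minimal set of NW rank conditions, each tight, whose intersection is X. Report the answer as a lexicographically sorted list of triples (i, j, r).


Rank table r_w(4×4) implied by the 6 constraints:

  R[1]: 0 | 0 | 1 | 1
  R[2]: 1 | 1 | 2 | 2
  R[3]: 1 | 2 | 3 | 3
  R[4]: 1 | 2 | 3 | 4

so w = (3, 1, 2, 4).

Fulton essential set (1 of the 2 Rothe cells):

[(1, 2, 0)]


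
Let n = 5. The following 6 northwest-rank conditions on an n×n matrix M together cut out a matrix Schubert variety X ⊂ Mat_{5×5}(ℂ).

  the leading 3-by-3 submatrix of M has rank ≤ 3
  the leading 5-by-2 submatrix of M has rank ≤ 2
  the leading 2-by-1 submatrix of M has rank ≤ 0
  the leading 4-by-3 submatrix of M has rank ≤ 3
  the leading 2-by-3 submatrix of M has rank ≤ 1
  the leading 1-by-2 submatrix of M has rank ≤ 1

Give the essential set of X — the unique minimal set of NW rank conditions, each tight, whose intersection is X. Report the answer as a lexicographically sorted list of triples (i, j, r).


Propagating the 6 rank bounds to every northwest block:

  row 1: 0 | 1 | 1 | 1 | 1
  row 2: 0 | 1 | 1 | 2 | 2
  row 3: 1 | 2 | 2 | 3 | 3
  row 4: 1 | 2 | 3 | 4 | 4
  row 5: 1 | 2 | 3 | 4 | 5

the unique w with this rank table is (2, 4, 1, 3, 5).

|D(w)|=3, |Ess(w)|=2:

[(2, 1, 0), (2, 3, 1)]


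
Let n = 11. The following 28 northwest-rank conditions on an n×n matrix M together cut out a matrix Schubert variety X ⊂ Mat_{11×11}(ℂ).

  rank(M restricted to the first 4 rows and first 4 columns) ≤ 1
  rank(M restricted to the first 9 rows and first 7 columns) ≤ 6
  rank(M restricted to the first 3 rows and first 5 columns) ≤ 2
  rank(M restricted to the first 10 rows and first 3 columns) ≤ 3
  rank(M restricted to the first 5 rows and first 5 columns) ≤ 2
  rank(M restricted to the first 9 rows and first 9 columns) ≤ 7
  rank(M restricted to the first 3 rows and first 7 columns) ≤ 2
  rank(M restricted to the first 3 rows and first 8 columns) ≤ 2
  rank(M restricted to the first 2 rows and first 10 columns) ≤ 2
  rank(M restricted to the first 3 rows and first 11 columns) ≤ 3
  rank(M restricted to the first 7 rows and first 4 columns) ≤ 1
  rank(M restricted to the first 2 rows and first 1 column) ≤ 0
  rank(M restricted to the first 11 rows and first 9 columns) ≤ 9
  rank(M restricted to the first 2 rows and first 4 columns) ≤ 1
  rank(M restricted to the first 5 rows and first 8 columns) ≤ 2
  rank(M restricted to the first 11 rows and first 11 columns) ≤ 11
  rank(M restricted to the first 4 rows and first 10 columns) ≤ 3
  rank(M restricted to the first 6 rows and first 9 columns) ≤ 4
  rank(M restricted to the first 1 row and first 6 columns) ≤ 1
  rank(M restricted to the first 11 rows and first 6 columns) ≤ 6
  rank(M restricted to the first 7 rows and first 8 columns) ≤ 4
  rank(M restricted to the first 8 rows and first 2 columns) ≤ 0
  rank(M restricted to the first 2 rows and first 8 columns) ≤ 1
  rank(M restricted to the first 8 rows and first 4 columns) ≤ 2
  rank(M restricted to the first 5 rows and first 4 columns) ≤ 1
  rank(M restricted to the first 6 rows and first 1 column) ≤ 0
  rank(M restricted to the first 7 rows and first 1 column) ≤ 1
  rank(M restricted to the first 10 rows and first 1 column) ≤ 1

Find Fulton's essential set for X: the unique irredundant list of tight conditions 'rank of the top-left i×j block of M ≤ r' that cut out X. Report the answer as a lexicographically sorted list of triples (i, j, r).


Rank table r_w(11×11) implied by the 28 constraints:

  R[1]: 0  0  1  1  1  1  1  1  1  1  1
  R[2]: 0  0  1  1  1  1  1  1  2  2  2
  R[3]: 0  0  1  1  2  2  2  2  3  3  3
  R[4]: 0  0  1  1  2  2  2  2  3  3  4
  R[5]: 0  0  1  1  2  2  2  2  3  4  5
  R[6]: 0  0  1  1  2  3  3  3  4  5  6
  R[7]: 0  0  1  1  2  3  4  4  5  6  7
  R[8]: 0  0  1  2  3  4  5  5  6  7  8
  R[9]: 1  1  2  3  4  5  6  6  7  8  9
  R[10]: 1  2  3  4  5  6  7  7  8  9  10
  R[11]: 1  2  3  4  5  6  7  8  9  10  11

hence w(1..11) = (3, 9, 5, 11, 10, 6, 7, 4, 1, 2, 8).

5 SE-corners of the 33-cell Rothe diagram give Ess(w):

[(2, 8, 1), (4, 10, 3), (5, 8, 2), (7, 4, 1), (8, 2, 0)]


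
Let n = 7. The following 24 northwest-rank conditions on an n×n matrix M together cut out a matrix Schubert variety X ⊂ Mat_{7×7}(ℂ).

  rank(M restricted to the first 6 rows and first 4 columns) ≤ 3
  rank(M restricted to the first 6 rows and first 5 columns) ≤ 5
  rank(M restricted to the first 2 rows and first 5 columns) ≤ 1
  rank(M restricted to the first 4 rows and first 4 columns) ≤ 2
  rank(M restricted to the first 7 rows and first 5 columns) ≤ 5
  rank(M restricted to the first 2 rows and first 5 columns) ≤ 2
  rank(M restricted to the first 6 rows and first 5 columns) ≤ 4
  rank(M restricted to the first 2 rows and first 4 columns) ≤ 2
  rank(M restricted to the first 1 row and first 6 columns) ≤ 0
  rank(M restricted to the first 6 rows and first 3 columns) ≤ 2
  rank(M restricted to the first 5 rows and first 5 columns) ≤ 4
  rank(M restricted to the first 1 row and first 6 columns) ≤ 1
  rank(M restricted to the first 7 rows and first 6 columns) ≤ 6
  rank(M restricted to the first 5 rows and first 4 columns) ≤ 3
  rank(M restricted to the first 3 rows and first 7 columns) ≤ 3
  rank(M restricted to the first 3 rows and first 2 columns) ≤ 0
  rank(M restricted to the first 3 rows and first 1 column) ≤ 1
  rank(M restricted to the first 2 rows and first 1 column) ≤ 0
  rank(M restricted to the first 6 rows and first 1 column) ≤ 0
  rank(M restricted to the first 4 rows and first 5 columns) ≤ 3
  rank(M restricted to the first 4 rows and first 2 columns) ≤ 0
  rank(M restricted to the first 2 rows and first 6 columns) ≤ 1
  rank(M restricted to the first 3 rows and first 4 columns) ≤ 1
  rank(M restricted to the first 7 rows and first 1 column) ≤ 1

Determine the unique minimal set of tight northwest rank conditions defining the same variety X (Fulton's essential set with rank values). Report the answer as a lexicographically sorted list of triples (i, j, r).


Recovering R(i,j) via the rank-extension bound from the 24 conditions:

  row 1: 0 0 0 0 0 0 1
  row 2: 0 0 1 1 1 1 2
  row 3: 0 0 1 1 2 2 3
  row 4: 0 0 1 2 3 3 4
  row 5: 0 1 2 3 4 4 5
  row 6: 0 1 2 3 4 5 6
  row 7: 1 2 3 4 5 6 7

reading off 1-entries of Δ²R: w = (7, 3, 5, 4, 2, 6, 1).

4 SE-corners of the 15-cell Rothe diagram give Ess(w):

[(1, 6, 0), (3, 4, 1), (4, 2, 0), (6, 1, 0)]


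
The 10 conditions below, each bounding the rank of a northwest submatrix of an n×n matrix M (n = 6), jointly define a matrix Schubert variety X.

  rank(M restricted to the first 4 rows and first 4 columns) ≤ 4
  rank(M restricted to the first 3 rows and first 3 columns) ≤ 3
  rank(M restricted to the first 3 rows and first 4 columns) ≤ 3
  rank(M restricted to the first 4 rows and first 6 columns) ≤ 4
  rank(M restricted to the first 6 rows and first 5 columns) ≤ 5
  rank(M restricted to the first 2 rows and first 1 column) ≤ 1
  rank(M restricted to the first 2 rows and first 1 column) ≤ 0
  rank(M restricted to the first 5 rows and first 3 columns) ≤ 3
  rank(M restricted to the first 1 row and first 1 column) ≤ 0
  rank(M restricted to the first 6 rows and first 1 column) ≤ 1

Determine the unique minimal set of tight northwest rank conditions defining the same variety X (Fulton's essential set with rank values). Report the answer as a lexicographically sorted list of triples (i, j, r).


Reconstructing r_w from the 10 given conditions:

  0, 1, 1, 1, 1, 1
  0, 1, 2, 2, 2, 2
  1, 2, 3, 3, 3, 3
  1, 2, 3, 4, 4, 4
  1, 2, 3, 4, 5, 5
  1, 2, 3, 4, 5, 6

so w = (2, 3, 1, 4, 5, 6).

Fulton essential set (1 of the 2 Rothe cells):

[(2, 1, 0)]


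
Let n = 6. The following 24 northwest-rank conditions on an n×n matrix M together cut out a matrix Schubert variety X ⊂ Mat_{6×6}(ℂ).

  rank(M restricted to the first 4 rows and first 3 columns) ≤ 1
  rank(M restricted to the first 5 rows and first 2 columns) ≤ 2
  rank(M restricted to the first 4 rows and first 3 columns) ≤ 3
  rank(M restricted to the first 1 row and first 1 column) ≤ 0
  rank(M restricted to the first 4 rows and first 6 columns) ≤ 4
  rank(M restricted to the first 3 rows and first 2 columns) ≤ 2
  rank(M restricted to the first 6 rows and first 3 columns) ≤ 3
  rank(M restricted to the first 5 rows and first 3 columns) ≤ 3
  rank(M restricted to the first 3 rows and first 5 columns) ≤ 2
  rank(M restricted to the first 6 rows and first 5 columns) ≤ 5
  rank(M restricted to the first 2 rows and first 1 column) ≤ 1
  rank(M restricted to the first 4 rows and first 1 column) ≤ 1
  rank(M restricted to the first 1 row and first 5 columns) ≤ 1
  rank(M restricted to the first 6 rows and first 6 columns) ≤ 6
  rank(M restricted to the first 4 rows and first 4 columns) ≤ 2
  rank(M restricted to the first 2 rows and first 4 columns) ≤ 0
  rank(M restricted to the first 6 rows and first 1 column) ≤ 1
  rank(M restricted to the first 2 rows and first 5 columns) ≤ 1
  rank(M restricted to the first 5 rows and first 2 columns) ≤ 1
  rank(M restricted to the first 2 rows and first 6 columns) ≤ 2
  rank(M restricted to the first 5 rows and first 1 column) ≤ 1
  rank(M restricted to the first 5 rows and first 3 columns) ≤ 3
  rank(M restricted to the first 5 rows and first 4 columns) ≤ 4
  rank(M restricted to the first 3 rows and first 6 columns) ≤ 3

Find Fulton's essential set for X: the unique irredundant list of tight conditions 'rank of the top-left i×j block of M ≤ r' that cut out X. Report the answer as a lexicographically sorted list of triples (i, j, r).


Reconstructing r_w from the 24 given conditions:

  row 1: 0  0  0  0  1  1
  row 2: 0  0  0  0  1  2
  row 3: 1  1  1  1  2  3
  row 4: 1  1  1  2  3  4
  row 5: 1  1  2  3  4  5
  row 6: 1  2  3  4  5  6

reading off 1-entries of Δ²R: w = (5, 6, 1, 4, 3, 2).

Rothe diagram D(w) (11 cells), 3 SE-corners (essential conditions):

[(2, 4, 0), (4, 3, 1), (5, 2, 1)]


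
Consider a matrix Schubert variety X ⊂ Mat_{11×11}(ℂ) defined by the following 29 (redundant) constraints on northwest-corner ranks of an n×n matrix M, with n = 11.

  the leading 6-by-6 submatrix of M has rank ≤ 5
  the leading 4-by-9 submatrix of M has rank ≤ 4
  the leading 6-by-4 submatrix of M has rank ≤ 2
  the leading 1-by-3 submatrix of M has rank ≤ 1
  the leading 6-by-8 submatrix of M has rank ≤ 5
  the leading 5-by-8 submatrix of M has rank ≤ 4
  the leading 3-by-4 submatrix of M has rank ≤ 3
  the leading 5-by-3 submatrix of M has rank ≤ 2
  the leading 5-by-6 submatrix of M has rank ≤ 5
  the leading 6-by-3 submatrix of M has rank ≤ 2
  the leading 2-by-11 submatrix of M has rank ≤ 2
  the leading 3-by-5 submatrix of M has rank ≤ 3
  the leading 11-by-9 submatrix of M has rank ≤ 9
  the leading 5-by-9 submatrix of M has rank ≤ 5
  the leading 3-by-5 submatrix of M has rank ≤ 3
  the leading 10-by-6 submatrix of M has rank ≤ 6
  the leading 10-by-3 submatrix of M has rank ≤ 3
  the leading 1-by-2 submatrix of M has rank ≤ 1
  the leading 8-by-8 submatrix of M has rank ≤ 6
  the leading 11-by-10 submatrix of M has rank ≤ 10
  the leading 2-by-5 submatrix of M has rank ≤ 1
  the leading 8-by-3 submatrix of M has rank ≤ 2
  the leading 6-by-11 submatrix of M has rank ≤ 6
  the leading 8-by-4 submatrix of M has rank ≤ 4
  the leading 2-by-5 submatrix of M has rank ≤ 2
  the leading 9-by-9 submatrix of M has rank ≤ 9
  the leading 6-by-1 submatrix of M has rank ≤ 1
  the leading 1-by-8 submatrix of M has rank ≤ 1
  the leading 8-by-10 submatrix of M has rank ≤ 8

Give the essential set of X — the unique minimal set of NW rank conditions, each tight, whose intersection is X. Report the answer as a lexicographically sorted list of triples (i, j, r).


Reconstructing r_w from the 29 given conditions:

  1 1 1 1 1 1 1 1 1 1 1
  1 1 1 1 1 2 2 2 2 2 2
  1 2 2 2 2 3 3 3 3 3 3
  1 2 2 2 3 4 4 4 4 4 4
  1 2 2 2 3 4 4 4 5 5 5
  1 2 2 2 3 4 5 5 6 6 6
  1 2 2 3 4 5 6 6 7 7 7
  1 2 2 3 4 5 6 6 7 8 8
  1 2 3 4 5 6 7 7 8 9 9
  1 2 3 4 5 6 7 8 9 10 10
  1 2 3 4 5 6 7 8 9 10 11

the unique w with this rank table is (1, 6, 2, 5, 9, 7, 4, 10, 3, 8, 11).

5 SE-corners of the 15-cell Rothe diagram give Ess(w):

[(2, 5, 1), (5, 8, 4), (6, 4, 2), (8, 3, 2), (8, 8, 6)]


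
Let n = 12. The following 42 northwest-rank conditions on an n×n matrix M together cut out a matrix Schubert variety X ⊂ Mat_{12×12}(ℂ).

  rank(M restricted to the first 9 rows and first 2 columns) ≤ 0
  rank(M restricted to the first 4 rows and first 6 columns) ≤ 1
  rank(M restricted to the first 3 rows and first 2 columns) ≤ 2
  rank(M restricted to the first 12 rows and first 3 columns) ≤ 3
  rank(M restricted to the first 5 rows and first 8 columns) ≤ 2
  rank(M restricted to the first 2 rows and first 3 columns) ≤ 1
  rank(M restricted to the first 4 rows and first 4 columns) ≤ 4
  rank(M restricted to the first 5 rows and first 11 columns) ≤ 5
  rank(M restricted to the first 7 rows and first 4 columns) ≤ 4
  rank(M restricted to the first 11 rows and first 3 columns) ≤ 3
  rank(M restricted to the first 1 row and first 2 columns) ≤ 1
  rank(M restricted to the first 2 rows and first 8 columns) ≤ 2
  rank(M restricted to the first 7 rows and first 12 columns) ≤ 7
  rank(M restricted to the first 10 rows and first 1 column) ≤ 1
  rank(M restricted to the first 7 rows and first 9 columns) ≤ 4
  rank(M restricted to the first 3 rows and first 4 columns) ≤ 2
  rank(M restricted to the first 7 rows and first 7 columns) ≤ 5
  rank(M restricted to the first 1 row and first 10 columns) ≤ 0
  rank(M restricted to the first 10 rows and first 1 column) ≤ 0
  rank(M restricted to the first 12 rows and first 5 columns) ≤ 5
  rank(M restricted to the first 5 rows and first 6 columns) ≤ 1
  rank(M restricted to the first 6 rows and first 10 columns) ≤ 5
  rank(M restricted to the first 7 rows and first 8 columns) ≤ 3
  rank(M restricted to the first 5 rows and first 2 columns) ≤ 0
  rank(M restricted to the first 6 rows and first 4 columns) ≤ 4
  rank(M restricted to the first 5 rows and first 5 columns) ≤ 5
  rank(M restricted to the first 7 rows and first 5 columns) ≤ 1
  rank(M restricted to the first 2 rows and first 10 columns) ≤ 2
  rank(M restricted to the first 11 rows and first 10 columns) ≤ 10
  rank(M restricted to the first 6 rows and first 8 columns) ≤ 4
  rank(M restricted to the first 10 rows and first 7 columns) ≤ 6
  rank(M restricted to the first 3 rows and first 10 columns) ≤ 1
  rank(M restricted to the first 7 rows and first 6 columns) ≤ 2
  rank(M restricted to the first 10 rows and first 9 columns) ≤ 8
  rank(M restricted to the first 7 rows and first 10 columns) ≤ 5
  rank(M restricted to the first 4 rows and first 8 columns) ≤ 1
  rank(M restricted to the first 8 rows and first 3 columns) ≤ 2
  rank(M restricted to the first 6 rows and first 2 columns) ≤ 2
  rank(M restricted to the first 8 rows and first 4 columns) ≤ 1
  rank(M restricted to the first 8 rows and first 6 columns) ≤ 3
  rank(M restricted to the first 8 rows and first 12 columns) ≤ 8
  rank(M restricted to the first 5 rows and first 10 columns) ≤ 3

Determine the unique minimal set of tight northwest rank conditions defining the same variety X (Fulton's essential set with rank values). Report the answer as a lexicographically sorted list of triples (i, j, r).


Rank table r_w(12×12) implied by the 42 constraints:

  0 | 0 | 0 | 0 | 0 | 0 | 0 | 0 | 0 | 0 | 1 | 1
  0 | 0 | 1 | 1 | 1 | 1 | 1 | 1 | 1 | 1 | 2 | 2
  0 | 0 | 1 | 1 | 1 | 1 | 1 | 1 | 1 | 1 | 2 | 3
  0 | 0 | 1 | 1 | 1 | 1 | 1 | 1 | 2 | 2 | 3 | 4
  0 | 0 | 1 | 1 | 1 | 1 | 2 | 2 | 3 | 3 | 4 | 5
  0 | 0 | 1 | 1 | 1 | 2 | 3 | 3 | 4 | 4 | 5 | 6
  0 | 0 | 1 | 1 | 1 | 2 | 3 | 3 | 4 | 5 | 6 | 7
  0 | 0 | 1 | 1 | 2 | 3 | 4 | 4 | 5 | 6 | 7 | 8
  0 | 0 | 1 | 2 | 3 | 4 | 5 | 5 | 6 | 7 | 8 | 9
  0 | 1 | 2 | 3 | 4 | 5 | 6 | 6 | 7 | 8 | 9 | 10
  1 | 2 | 3 | 4 | 5 | 6 | 7 | 7 | 8 | 9 | 10 | 11
  1 | 2 | 3 | 4 | 5 | 6 | 7 | 8 | 9 | 10 | 11 | 12

the unique w with this rank table is (11, 3, 12, 9, 7, 6, 10, 5, 4, 2, 1, 8).

ℓ(w)=48; the 9 essential cells (i,j,r):

[(1, 10, 0), (3, 10, 1), (4, 8, 1), (5, 6, 1), (7, 5, 1), (7, 8, 3), (8, 4, 1), (9, 2, 0), (10, 1, 0)]


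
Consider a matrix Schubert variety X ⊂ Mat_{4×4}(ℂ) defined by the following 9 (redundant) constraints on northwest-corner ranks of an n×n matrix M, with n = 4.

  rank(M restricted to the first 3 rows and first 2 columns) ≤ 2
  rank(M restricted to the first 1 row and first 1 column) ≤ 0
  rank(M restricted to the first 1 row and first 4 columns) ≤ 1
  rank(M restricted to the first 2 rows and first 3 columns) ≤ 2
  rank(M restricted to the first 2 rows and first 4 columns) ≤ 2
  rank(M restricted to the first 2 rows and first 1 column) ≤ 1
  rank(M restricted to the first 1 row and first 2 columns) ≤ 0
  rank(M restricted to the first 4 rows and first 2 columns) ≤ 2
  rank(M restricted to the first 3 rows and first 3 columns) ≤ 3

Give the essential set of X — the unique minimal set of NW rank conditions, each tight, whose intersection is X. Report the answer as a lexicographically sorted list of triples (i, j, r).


Recovering R(i,j) via the rank-extension bound from the 9 conditions:

  0 | 0 | 1 | 1
  1 | 1 | 2 | 2
  1 | 2 | 3 | 3
  1 | 2 | 3 | 4

so w = (3, 1, 2, 4).

D(w) has 2 cells with 1 SE-corner; essential set:

[(1, 2, 0)]


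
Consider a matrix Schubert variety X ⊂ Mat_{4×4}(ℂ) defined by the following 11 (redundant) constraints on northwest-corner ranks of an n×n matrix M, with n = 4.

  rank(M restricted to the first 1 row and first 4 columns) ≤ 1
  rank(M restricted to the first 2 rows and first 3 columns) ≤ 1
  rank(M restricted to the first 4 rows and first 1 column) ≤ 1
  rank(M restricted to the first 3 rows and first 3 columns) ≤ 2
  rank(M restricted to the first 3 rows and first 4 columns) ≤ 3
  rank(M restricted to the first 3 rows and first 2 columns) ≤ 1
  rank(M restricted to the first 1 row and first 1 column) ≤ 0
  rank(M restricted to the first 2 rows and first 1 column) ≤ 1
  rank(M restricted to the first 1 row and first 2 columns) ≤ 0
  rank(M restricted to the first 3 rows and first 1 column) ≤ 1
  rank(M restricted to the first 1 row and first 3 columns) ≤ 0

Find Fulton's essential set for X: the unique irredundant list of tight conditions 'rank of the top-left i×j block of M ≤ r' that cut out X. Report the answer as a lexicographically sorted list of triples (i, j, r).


Reconstructing r_w from the 11 given conditions:

  i=1: 0, 0, 0, 1
  i=2: 1, 1, 1, 2
  i=3: 1, 1, 2, 3
  i=4: 1, 2, 3, 4

hence w(1..4) = (4, 1, 3, 2).

ℓ(w)=4; the 2 essential cells (i,j,r):

[(1, 3, 0), (3, 2, 1)]


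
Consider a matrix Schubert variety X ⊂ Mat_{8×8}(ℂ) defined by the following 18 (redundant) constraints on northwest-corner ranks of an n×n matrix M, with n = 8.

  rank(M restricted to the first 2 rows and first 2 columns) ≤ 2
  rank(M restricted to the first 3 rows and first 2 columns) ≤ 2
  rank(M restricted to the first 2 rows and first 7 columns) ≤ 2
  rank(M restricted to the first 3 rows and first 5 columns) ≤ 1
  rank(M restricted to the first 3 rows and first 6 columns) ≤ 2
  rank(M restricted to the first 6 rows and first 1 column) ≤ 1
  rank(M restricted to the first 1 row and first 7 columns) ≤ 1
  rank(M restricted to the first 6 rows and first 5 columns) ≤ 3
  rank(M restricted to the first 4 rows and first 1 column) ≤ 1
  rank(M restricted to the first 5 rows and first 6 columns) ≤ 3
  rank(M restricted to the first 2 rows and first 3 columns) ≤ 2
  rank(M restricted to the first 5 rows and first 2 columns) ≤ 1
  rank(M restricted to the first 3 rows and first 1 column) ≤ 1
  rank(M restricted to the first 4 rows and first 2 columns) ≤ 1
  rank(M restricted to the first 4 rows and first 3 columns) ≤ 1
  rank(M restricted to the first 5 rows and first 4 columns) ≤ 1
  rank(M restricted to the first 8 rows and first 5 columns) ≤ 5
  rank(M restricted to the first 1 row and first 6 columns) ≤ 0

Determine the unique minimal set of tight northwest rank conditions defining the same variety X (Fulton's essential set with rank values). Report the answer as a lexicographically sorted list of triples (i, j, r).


Propagating the 18 rank bounds to every northwest block:

  i=1: 0 | 0 | 0 | 0 | 0 | 0 | 1 | 1
  i=2: 1 | 1 | 1 | 1 | 1 | 1 | 2 | 2
  i=3: 1 | 1 | 1 | 1 | 1 | 2 | 3 | 3
  i=4: 1 | 1 | 1 | 1 | 2 | 3 | 4 | 4
  i=5: 1 | 1 | 1 | 1 | 2 | 3 | 4 | 5
  i=6: 1 | 2 | 2 | 2 | 3 | 4 | 5 | 6
  i=7: 1 | 2 | 3 | 3 | 4 | 5 | 6 | 7
  i=8: 1 | 2 | 3 | 4 | 5 | 6 | 7 | 8

second differences of R give the permutation w = (7, 1, 6, 5, 8, 2, 3, 4).

ℓ(w)=16; the 3 essential cells (i,j,r):

[(1, 6, 0), (3, 5, 1), (5, 4, 1)]


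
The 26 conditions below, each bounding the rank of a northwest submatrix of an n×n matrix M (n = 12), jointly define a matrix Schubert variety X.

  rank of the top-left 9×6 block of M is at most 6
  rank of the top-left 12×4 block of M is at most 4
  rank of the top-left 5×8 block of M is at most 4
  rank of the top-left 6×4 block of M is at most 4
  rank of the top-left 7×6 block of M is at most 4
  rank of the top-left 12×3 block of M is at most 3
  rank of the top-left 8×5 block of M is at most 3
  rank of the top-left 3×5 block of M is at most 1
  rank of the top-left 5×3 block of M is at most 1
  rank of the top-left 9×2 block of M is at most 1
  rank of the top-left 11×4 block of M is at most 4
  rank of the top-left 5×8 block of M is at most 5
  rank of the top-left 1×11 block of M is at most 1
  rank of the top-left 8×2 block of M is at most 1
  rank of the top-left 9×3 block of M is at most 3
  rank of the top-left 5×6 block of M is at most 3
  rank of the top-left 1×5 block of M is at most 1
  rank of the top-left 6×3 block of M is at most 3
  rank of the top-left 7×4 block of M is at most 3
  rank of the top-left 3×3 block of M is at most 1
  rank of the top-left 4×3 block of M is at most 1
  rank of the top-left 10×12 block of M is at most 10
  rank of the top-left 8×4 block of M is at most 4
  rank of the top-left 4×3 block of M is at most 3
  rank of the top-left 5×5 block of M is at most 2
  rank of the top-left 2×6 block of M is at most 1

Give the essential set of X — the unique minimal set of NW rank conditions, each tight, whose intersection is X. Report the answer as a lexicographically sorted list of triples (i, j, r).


Computing R[i][j] = min implied NW-rank bound (n=12, 26 conditions):

  1 | 1 | 1 | 1 | 1 | 1 | 1 | 1 | 1 | 1 | 1 | 1
  1 | 1 | 1 | 1 | 1 | 1 | 2 | 2 | 2 | 2 | 2 | 2
  1 | 1 | 1 | 1 | 1 | 2 | 3 | 3 | 3 | 3 | 3 | 3
  1 | 1 | 1 | 2 | 2 | 3 | 4 | 4 | 4 | 4 | 4 | 4
  1 | 1 | 1 | 2 | 2 | 3 | 4 | 4 | 5 | 5 | 5 | 5
  1 | 1 | 2 | 3 | 3 | 4 | 5 | 5 | 6 | 6 | 6 | 6
  1 | 1 | 2 | 3 | 3 | 4 | 5 | 6 | 7 | 7 | 7 | 7
  1 | 1 | 2 | 3 | 3 | 4 | 5 | 6 | 7 | 8 | 8 | 8
  1 | 1 | 2 | 3 | 4 | 5 | 6 | 7 | 8 | 9 | 9 | 9
  1 | 2 | 3 | 4 | 5 | 6 | 7 | 8 | 9 | 10 | 10 | 10
  1 | 2 | 3 | 4 | 5 | 6 | 7 | 8 | 9 | 10 | 11 | 11
  1 | 2 | 3 | 4 | 5 | 6 | 7 | 8 | 9 | 10 | 11 | 12

reading off 1-entries of Δ²R: w = (1, 7, 6, 4, 9, 3, 8, 10, 5, 2, 11, 12).

|D(w)|=21, |Ess(w)|=7:

[(2, 6, 1), (3, 5, 1), (5, 3, 1), (5, 5, 2), (5, 8, 4), (8, 5, 3), (9, 2, 1)]
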